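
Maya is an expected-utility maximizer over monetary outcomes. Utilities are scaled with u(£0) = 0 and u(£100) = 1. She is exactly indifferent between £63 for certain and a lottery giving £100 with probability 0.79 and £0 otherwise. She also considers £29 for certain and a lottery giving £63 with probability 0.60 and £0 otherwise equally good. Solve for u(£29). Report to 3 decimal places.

From the first indifference, u(£63) = 0.79·u(£100) + 0.21·u(£0) = 0.79·1 + 0.21·0 = 0.79.
The second indifference gives u(£29) = 0.60·u(£63) + 0.40·u(£0) = 0.60·0.79 + 0.40·0.00 = 0.4740.

0.474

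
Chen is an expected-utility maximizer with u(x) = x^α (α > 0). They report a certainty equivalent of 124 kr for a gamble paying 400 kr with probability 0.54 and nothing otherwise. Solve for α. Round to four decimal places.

α ≈ 0.5261

EU(lottery) = 0.54·400^α + 0.46·0 = 0.54·400^α.
Equating: 124^α = 0.54·400^α, i.e. 0.3100^α = 0.54.
α = ln(0.54) / ln(124/400) = -0.6161861/-1.1711830 ≈ 0.5261.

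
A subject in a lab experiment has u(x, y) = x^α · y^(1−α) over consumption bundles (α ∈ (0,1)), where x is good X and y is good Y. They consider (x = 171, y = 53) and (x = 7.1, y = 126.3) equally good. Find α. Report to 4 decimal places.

α ≈ 0.2144

Indifference: 171^α · 53^(1−α) = 7.1^α · 126.3^(1−α).
(171/7.1)^α = (126.3/53)^(1−α); take logs: α·ln(171/7.1) = (1−α)·ln(126.3/53), i.e. α·3.1815688 = (1−α)·0.8683681.
So α/(1−α) = (0.8683681)/(3.1815688) = 0.2729371, and α = 0.2729371/1.2729371 ≈ 0.2144.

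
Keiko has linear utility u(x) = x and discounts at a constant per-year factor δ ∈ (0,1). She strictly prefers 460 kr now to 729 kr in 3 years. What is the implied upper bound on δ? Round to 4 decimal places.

The preference means 460 > δ^3·729.
Hence δ^3 < 460/729 = 0.63100, and x ↦ x^(1/3) is increasing on (0,∞).
δ < (460/729)^(1/3) ≈ 0.8577.

δ < 0.8577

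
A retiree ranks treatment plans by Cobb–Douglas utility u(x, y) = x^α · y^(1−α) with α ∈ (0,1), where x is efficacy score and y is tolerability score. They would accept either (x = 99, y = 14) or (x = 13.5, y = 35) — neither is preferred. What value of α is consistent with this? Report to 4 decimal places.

α ≈ 0.3150

The Cobb–Douglas utilities coincide, so 99^α·14^(1−α) = 13.5^α·35^(1−α).
(99/13.5)^α = (35/14)^(1−α); take logs: α·ln(99/13.5) = (1−α)·ln(35/14), i.e. α·1.9924302 = (1−α)·0.9162907.
Thus α·(2.9087209) = 0.9162907, so α = 0.9162907/2.9087209 ≈ 0.3150.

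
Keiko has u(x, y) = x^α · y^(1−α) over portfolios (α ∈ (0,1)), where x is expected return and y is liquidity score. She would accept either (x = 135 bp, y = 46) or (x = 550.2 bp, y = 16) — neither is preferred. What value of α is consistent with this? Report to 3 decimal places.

α ≈ 0.429

Set the two utilities equal: 135^α·46^(1−α) = 550.2^α·16^(1−α).
Taking logs: α·ln 135 + (1−α)·ln 46 = α·ln 550.2 + (1−α)·ln 16, i.e. α·-1.405007 = (1−α)·-1.056053.
Thus α·(-2.461060) = -1.056053, so α = -1.056053/-2.461060 ≈ 0.429.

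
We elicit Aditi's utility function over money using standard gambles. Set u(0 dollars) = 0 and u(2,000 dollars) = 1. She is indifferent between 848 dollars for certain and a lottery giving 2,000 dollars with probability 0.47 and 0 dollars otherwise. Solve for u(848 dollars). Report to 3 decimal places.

0.470

u(848 dollars) equals the lottery's expected utility: 0.47·1 + 0.53·0 = 0.47.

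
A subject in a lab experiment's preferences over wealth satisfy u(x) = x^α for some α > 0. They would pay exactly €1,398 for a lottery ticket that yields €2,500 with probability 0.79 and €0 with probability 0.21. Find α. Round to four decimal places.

α ≈ 0.4055

Since u(0) = 0, the lottery's EU is 0.79·2500^α.
Indifference: 1398^α = 0.79·2500^α, so (1398/2500)^α = 0.79.
Taking logs: α·ln(1398/2500) = ln(0.79), so α = -0.2357223 / -0.5812481 ≈ 0.4055.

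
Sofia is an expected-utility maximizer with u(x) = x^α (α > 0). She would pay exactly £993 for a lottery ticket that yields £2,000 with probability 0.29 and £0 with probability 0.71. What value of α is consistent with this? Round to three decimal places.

The lottery's expected utility is 0.29·u(2000) + 0.71·u(0) = 0.29·2000^α (since u(0) = 0 for α > 0).
Setting u(993) equal to that: 993^α = 0.29·2000^α ⇒ (993/2000)^α = 0.29.
α = ln(0.29) / ln(993/2000) = -1.237874/-0.700172 ≈ 1.768.

α ≈ 1.768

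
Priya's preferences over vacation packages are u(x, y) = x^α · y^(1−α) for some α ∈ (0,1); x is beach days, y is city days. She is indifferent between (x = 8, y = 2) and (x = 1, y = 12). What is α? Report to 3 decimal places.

α ≈ 0.463

Indifference: 8^α · 2^(1−α) = 1^α · 12^(1−α).
Taking logs: α·ln 8 + (1−α)·ln 2 = α·ln 1 + (1−α)·ln 12, i.e. α·2.079442 = (1−α)·1.791759.
Thus α·(3.871201) = 1.791759, so α = 1.791759/3.871201 ≈ 0.463.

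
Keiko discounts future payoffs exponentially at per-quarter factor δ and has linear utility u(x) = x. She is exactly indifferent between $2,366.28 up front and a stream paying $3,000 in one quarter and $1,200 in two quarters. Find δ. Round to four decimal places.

δ ≈ 0.6300

Present value of the stream is 3000·δ + 1200·δ². Indifference gives 3000δ + 1200δ² = 2366.28.
So 1200δ² + 3000δ − 2366.28 = 0.
δ = (−3000 + √(3000² + 4·1200·2366.28)) / (2·1200) = (−3000 + √20358144.00) / 2400 ≈ 0.6300.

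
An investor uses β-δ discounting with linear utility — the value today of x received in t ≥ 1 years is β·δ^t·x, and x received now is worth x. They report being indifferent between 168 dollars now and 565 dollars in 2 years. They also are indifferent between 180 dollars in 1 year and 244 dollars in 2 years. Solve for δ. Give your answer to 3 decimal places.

The second indifference involves only future payoffs, so β cancels: β·δ^1·180 = β·δ^2·244, giving δ = 180/244 = 0.73770.

δ ≈ 0.738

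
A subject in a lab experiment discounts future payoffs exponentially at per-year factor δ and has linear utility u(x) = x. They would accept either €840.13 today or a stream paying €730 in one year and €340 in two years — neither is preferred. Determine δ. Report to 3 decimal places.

Present value of the stream is 730·δ + 340·δ². Indifference gives 730δ + 340δ² = 840.13.
So 340δ² + 730δ − 840.13 = 0.
By the quadratic formula (taking the positive root), δ = (−730 + √1675476.80) / 680 ≈ 0.830.

δ ≈ 0.830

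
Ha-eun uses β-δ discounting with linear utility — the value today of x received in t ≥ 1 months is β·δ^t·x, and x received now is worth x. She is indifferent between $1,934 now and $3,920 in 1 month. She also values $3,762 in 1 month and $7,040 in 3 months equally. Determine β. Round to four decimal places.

β ≈ 0.6749

Both payoffs in the second observation are in the future, so β drops out: δ^1·3762 = δ^3·7040 ⇒ δ^2 = 3762/7040 = 0.53438, so δ = 0.73101.
Substituting δ into 1934 = β·δ·3920: β = 1934/(2865.558) ≈ 0.6749.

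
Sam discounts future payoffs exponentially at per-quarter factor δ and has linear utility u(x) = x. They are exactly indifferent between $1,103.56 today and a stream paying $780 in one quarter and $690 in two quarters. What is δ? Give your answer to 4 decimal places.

Equating present values: 1103.56 = 780δ + 690δ².
So 690δ² + 780δ − 1103.56 = 0.
The positive root is δ = [−780 + √(780² + 4·690·1103.56)] / (2·690) = (−780 + 1911.603)/1380 ≈ 0.8200.

δ ≈ 0.8200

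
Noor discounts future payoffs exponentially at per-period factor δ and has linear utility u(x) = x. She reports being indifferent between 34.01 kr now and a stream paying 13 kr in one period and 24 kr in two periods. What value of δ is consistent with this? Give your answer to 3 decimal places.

Present value of the stream is 13·δ + 24·δ². Indifference gives 13δ + 24δ² = 34.01.
So 24δ² + 13δ − 34.01 = 0.
The positive root is δ = [−13 + √(13² + 4·24·34.01)] / (2·24) = (−13 + 58.600)/48 ≈ 0.950.

δ ≈ 0.950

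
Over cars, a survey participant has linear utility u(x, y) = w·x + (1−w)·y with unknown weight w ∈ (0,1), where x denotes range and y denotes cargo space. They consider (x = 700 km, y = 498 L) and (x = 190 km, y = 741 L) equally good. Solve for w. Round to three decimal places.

Equating utilities: w·700 + (1−w)·498 = w·190 + (1−w)·741.
Collecting terms: w·510 = (1−w)·243.
The marginal rate of substitution is 243/510, so w = 243/(510+243) = 0.323.

w = 0.323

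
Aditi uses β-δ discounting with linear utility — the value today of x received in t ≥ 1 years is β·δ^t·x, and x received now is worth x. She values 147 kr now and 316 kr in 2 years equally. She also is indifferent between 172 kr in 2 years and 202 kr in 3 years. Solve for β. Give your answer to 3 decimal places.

β ≈ 0.642

The second indifference involves only future payoffs, so β cancels: β·δ^2·172 = β·δ^3·202, giving δ = 172/202 = 0.85149.
Now use the now-vs-future pair: 147 = β·δ^2·316 gives β = 147/(0.72503·316) ≈ 0.642.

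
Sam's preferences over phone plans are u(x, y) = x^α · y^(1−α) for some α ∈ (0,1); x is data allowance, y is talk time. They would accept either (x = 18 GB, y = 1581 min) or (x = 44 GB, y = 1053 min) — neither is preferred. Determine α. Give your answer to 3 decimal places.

α ≈ 0.313

The Cobb–Douglas utilities coincide, so 18^α·1581^(1−α) = 44^α·1053^(1−α).
Rearrange to (18/44)^α = (1053/1581)^(1−α) and take logs: α·-0.893818 = (1−α)·-0.406414.
So α/(1−α) = (-0.406414)/(-0.893818) = 0.454694, and α = 0.454694/1.454694 ≈ 0.313.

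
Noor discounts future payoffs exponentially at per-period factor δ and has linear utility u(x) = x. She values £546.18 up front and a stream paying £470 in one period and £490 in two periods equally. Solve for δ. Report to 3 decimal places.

Present value of the stream is 470·δ + 490·δ². Indifference gives 470δ + 490δ² = 546.18.
Rearranged: 490δ² + 470δ − 546.18 = 0.
The positive root is δ = [−470 + √(470² + 4·490·546.18)] / (2·490) = (−470 + 1136.403)/980 ≈ 0.680.

δ ≈ 0.680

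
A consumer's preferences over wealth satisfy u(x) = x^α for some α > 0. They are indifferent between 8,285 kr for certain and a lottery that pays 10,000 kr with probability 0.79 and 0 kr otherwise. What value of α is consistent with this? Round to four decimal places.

α ≈ 1.2529

The lottery's expected utility is 0.79·u(10000) + 0.21·u(0) = 0.79·10000^α (since u(0) = 0 for α > 0).
Indifference: 8285^α = 0.79·10000^α, so (8285/10000)^α = 0.79.
Take logs: α = ln 0.79 / ln(8285/10000) ≈ 1.252920.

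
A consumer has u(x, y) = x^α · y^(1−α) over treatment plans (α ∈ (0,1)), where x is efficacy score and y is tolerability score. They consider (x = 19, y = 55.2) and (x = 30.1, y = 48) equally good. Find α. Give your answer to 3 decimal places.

α ≈ 0.233

The Cobb–Douglas utilities coincide, so 19^α·55.2^(1−α) = 30.1^α·48^(1−α).
Rearrange to (19/30.1)^α = (48/55.2)^(1−α) and take logs: α·-0.460086 = (1−α)·-0.139762.
With A = -0.460086 and B = -0.139762: α·A = (1−α)·B, so α = B/(A+B) = -0.139762/-0.599848 ≈ 0.233.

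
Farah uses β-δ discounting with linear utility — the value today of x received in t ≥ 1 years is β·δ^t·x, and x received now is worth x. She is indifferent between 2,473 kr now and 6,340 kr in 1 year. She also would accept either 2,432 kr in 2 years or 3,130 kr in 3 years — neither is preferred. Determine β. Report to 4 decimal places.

From the later pair, β·δ^2·2432 = β·δ^3·3130; dividing through, δ = 2432/3130 = 0.77700.
Now use the now-vs-future pair: 2473 = β·δ·6340 gives β = 2473/(0.77700·6340) ≈ 0.5020.

β ≈ 0.5020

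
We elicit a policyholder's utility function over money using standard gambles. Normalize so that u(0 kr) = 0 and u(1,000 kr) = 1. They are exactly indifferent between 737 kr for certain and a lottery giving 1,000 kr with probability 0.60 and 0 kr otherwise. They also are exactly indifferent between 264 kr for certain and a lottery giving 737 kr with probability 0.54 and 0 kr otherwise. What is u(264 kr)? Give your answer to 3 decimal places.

The first gamble pins u(737 kr): it must equal 0.60·1 + 0.40·0 = 0.60.
The second indifference gives u(264 kr) = 0.54·u(737 kr) + 0.46·u(0 kr) = 0.54·0.60 + 0.46·0.00 = 0.3240.

0.324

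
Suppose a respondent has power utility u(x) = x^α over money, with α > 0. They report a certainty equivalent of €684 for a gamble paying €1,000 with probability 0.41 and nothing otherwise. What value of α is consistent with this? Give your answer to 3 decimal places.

α ≈ 2.348

The lottery's expected utility is 0.41·u(1000) + 0.59·u(0) = 0.41·1000^α (since u(0) = 0 for α > 0).
Equating: 684^α = 0.41·1000^α, i.e. 0.6840^α = 0.41.
Taking logs: α·ln(684/1000) = ln(0.41), so α = -0.891598 / -0.379797 ≈ 2.348.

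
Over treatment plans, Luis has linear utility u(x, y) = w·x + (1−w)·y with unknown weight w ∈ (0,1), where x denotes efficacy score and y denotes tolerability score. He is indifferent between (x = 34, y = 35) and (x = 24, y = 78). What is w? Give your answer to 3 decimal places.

u(34,35) = u(24,78) means w·34 + (1−w)·35 = w·24 + (1−w)·78.
Rearranging, 10·w − 43·(1−w) = 0.
So w/(1−w) = 43/10 = 4.3000, giving w = 43/(10+43) = 0.811.

w = 0.811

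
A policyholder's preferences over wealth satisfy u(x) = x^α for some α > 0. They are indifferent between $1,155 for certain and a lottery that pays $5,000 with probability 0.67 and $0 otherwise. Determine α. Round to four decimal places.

α ≈ 0.2733

The lottery's expected utility is 0.67·u(5000) + 0.33·u(0) = 0.67·5000^α (since u(0) = 0 for α > 0).
Equating: 1155^α = 0.67·5000^α, i.e. 0.2310^α = 0.67.
α = ln(0.67) / ln(1155/5000) = -0.4004776/-1.4653376 ≈ 0.2733.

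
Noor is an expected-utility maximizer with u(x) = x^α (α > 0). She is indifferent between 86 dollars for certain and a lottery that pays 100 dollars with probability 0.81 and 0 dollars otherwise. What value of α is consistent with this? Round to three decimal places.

α ≈ 1.397

Since u(0) = 0, the lottery's EU is 0.81·100^α.
Setting u(86) equal to that: 86^α = 0.81·100^α ⇒ (86/100)^α = 0.81.
α = ln(0.81) / ln(86/100) = -0.210721/-0.150823 ≈ 1.397.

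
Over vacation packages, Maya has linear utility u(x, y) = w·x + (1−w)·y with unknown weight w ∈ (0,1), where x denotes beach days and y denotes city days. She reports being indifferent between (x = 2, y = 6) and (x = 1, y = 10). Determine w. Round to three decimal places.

w = 0.800

Indifference: w·2 + (1−w)·6 = w·1 + (1−w)·10.
Collecting terms: w·1 = (1−w)·4.
The marginal rate of substitution is 4/1, so w = 4/(1+4) = 0.800.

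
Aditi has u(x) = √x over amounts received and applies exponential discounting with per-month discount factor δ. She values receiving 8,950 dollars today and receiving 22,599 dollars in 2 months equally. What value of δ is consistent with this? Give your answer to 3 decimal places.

Equating discounted utilities: u(8950) = δ^2·u(22599) ⇒ δ^2 = u(8950)/u(22599).
Since u(x) = √x, δ^2 = √(8950/22599) = 0.62931.
Taking the square root: δ = 0.62931^(1/2) ≈ 0.793.

δ ≈ 0.793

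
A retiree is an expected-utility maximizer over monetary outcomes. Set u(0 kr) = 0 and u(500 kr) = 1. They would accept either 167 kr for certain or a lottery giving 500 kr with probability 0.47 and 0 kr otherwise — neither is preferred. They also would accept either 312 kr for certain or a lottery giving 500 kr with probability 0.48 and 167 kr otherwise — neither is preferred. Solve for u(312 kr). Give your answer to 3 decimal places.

First, u(167 kr) = 0.47·u(500 kr) + 0.53·u(0 kr) = 0.47.
Chaining: u(312 kr) = 0.48·1.00 + 0.52·0.47 = 0.7244.

0.724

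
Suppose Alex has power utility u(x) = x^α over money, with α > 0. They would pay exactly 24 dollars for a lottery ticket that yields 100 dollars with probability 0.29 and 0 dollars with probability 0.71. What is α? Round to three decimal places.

EU(lottery) = 0.29·100^α + 0.71·0 = 0.29·100^α.
Indifference: 24^α = 0.29·100^α, so (24/100)^α = 0.29.
Take logs: α = ln 0.29 / ln(24/100) ≈ 0.86740.

α ≈ 0.867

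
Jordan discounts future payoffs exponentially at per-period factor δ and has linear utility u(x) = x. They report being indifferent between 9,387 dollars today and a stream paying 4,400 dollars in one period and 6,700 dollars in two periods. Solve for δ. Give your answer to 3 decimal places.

Present value of the stream is 4400·δ + 6700·δ². Indifference gives 4400δ + 6700δ² = 9387.
That is, 6700δ² + 4400δ − 9387 = 0, a quadratic in δ.
The positive root is δ = [−4400 + √(4400² + 4·6700·9387)] / (2·6700) = (−4400 + 16460.000)/13400 ≈ 0.900.

δ ≈ 0.900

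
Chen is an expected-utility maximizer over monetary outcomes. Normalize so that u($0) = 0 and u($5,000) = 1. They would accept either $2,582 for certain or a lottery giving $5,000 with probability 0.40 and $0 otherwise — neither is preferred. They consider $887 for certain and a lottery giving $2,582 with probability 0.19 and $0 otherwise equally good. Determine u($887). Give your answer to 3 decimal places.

0.076

First, u($2,582) = 0.40·u($5,000) + 0.60·u($0) = 0.40.
Chaining: u($887) = 0.19·0.40 + 0.81·0.00 = 0.0760.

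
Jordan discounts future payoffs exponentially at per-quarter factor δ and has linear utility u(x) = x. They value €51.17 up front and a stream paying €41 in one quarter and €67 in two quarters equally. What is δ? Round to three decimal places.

The stream is worth 41δ + 67δ² today, so 41δ + 67δ² = 51.17.
Rearranged: 67δ² + 41δ − 51.17 = 0.
δ = (−41 + √(41² + 4·67·51.17)) / (2·67) = (−41 + √15394.56) / 134 ≈ 0.620.

δ ≈ 0.620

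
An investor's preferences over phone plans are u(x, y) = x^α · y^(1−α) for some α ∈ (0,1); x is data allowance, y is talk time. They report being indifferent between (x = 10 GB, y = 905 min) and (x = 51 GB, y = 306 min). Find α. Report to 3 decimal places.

Set the two utilities equal: 10^α·905^(1−α) = 51^α·306^(1−α).
(10/51)^α = (306/905)^(1−α); take logs: α·ln(10/51) = (1−α)·ln(306/905), i.e. α·-1.629241 = (1−α)·-1.084350.
With A = -1.629241 and B = -1.084350: α·A = (1−α)·B, so α = B/(A+B) = -1.084350/-2.713591 ≈ 0.400.

α ≈ 0.400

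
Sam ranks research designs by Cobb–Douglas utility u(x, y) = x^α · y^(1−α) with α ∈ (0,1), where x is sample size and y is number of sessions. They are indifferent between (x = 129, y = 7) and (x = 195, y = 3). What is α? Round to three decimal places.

α ≈ 0.672

Indifference: 129^α · 7^(1−α) = 195^α · 3^(1−α).
Rearrange to (129/195)^α = (3/7)^(1−α) and take logs: α·-0.413187 = (1−α)·-0.847298.
So α/(1−α) = (-0.847298)/(-0.413187) = 2.050641, and α = 2.050641/3.050641 ≈ 0.672.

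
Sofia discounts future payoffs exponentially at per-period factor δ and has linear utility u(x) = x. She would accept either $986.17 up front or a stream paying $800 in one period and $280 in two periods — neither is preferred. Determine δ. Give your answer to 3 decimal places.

The stream is worth 800δ + 280δ² today, so 800δ + 280δ² = 986.17.
Rearranged: 280δ² + 800δ − 986.17 = 0.
By the quadratic formula (taking the positive root), δ = (−800 + √1744510.40) / 560 ≈ 0.930.

δ ≈ 0.930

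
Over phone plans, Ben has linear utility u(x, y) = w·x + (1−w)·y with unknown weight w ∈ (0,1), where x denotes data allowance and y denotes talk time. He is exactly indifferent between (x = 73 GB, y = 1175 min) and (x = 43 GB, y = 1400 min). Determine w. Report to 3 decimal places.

Indifference: w·73 + (1−w)·1175 = w·43 + (1−w)·1400.
Collecting terms: w·30 = (1−w)·225.
The marginal rate of substitution is 225/30, so w = 225/(30+225) = 0.882.

w = 0.882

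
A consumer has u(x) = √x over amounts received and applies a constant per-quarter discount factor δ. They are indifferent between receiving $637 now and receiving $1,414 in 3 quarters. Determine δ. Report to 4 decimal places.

The payoff in 3 quarters is discounted by δ^3, so u(637) = δ^3·u(1414) and δ^3 = u(637)/u(1414).
With u(x) = √x: δ^3 = √637/√1414 = √(637/1414) = 0.67119.
Hence δ = (0.67119)^(1/3) = 0.875551.

δ ≈ 0.8756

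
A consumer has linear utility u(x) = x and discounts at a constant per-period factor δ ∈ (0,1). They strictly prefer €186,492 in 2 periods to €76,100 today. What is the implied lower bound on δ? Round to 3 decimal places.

Under u(x) = x this choice says 76100 < δ^2·186492.
So δ^2 > 76100/186492 = 0.40806; taking the square root of both positive sides preserves the inequality.
δ > (76100/186492)^(1/2) ≈ 0.639.

δ > 0.639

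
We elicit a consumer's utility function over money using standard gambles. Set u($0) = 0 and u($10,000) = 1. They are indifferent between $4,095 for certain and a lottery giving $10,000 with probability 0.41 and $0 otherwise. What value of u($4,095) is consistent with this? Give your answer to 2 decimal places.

By the standard-gamble method, u($4,095) is just the indifference probability on the best outcome: 0.41.

0.41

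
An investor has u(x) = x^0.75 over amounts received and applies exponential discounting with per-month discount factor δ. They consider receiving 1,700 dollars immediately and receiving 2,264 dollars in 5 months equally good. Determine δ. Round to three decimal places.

Indifference means u(1700) = δ^5 · u(2264), so δ^5 = u(1700)/u(2264).
Since u(x) = x^0.75, δ^5 = (1700/2264)^0.75 = 0.75088^0.75 = 0.80664.
Taking the 5th root: δ = 0.80664^(1/5) ≈ 0.958.

δ ≈ 0.958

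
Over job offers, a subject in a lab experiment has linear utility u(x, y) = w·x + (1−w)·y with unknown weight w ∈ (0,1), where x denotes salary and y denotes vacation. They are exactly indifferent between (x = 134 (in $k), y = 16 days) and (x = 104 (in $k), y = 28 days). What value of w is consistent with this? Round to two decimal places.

Equating utilities: w·134 + (1−w)·16 = w·104 + (1−w)·28.
Collecting terms: w·30 = (1−w)·12.
So w/(1−w) = 12/30 = 0.4000, giving w = 12/(30+12) = 0.29.

w = 0.29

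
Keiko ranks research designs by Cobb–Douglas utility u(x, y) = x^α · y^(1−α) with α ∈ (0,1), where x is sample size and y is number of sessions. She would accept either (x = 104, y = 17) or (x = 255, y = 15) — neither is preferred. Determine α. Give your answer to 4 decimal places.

α ≈ 0.1225

The Cobb–Douglas utilities coincide, so 104^α·17^(1−α) = 255^α·15^(1−α).
Taking logs: α·ln 104 + (1−α)·ln 17 = α·ln 255 + (1−α)·ln 15, i.e. α·-0.8968726 = (1−α)·-0.1251631.
So α/(1−α) = (-0.1251631)/(-0.8968726) = 0.1395550, and α = 0.1395550/1.1395550 ≈ 0.1225.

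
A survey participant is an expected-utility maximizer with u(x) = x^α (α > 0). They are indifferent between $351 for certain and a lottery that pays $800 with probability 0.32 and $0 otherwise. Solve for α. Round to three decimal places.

EU(lottery) = 0.32·800^α + 0.68·0 = 0.32·800^α.
Equating: 351^α = 0.32·800^α, i.e. 0.4387^α = 0.32.
Taking logs: α·ln(351/800) = ln(0.32), so α = -1.139434 / -0.823826 ≈ 1.383.

α ≈ 1.383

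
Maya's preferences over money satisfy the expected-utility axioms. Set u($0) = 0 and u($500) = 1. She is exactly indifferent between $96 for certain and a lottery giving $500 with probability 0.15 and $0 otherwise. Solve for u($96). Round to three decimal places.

0.150

By the standard-gamble method, u($96) is just the indifference probability on the best outcome: 0.15.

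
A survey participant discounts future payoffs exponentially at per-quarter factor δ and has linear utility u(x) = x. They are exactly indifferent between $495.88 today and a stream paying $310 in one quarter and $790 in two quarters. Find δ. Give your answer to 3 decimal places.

δ ≈ 0.620

Present value of the stream is 310·δ + 790·δ². Indifference gives 310δ + 790δ² = 495.88.
So 790δ² + 310δ − 495.88 = 0.
By the quadratic formula (taking the positive root), δ = (−310 + √1663080.80) / 1580 ≈ 0.620.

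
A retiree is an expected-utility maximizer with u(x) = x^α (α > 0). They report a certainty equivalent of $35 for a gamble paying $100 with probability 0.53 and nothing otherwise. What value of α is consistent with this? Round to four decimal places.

α ≈ 0.6047

EU(lottery) = 0.53·100^α + 0.47·0 = 0.53·100^α.
Indifference: 35^α = 0.53·100^α, so (35/100)^α = 0.53.
Taking logs: α·ln(35/100) = ln(0.53), so α = -0.6348783 / -1.0498221 ≈ 0.6047.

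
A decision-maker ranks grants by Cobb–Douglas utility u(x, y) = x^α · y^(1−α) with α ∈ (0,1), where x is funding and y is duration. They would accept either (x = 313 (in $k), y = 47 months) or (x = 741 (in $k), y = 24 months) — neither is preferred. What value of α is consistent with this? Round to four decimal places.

α ≈ 0.4382

The Cobb–Douglas utilities coincide, so 313^α·47^(1−α) = 741^α·24^(1−α).
Rearrange to (313/741)^α = (24/47)^(1−α) and take logs: α·-0.8617974 = (1−α)·-0.6720938.
Thus α·(-1.5338912) = -0.6720938, so α = -0.6720938/-1.5338912 ≈ 0.4382.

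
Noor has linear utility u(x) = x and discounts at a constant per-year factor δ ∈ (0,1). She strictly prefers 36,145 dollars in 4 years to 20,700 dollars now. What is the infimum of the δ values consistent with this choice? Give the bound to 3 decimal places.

δ > 0.870

The preference means 20700 < δ^4·36145.
So δ^4 > 20700/36145 = 0.57269; taking the 4th root of both positive sides preserves the inequality.
δ > (20700/36145)^(1/4) ≈ 0.870.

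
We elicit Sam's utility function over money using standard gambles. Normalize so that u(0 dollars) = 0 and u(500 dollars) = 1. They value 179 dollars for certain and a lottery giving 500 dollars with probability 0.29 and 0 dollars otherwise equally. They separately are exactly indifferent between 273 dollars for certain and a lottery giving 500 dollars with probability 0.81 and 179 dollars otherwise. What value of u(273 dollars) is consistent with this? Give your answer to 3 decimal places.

The first gamble pins u(179 dollars): it must equal 0.29·1 + 0.71·0 = 0.29.
Chaining: u(273 dollars) = 0.81·1.00 + 0.19·0.29 = 0.8651.

0.865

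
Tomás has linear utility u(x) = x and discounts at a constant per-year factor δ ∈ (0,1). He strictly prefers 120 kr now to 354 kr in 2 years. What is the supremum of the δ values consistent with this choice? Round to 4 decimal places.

δ < 0.5822

Comparing present values: 120 > δ^2·354.
So δ^2 < 120/354 = 0.33898; taking the square root of both positive sides preserves the inequality.
δ < (120/354)^(1/2) ≈ 0.5822.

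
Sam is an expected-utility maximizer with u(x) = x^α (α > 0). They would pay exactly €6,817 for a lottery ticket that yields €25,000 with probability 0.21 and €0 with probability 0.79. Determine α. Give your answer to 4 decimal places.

Since u(0) = 0, the lottery's EU is 0.21·25000^α.
Indifference: 6817^α = 0.21·25000^α, so (6817/25000)^α = 0.21.
α = ln(0.21) / ln(6817/25000) = -1.5606477/-1.2994563 ≈ 1.2010.

α ≈ 1.2010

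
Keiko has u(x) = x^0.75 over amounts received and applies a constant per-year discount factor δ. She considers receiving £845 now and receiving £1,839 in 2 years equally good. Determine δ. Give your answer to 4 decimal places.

δ ≈ 0.7471

The payoff in 2 years is discounted by δ^2, so u(845) = δ^2·u(1839) and δ^2 = u(845)/u(1839).
With u(x) = x^0.75: δ^2 = 845^0.75/1839^0.75 = (845/1839)^0.75 = 0.55809.
So δ = 0.55809^(1/2) ≈ 0.7471.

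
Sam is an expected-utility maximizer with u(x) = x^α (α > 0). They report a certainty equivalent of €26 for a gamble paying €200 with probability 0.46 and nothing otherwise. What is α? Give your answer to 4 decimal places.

α ≈ 0.3806

EU(lottery) = 0.46·200^α + 0.54·0 = 0.46·200^α.
Equating: 26^α = 0.46·200^α, i.e. 0.1300^α = 0.46.
Take logs: α = ln 0.46 / ln(26/200) ≈ 0.380610.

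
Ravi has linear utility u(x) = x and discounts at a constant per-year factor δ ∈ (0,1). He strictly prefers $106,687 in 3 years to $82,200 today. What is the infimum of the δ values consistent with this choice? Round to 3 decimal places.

Comparing present values: 82200 < δ^3·106687.
Hence δ^3 > 82200/106687 = 0.77048, and x ↦ x^(1/3) is increasing on (0,∞).
δ > 0.77048^(1/3) = 0.917.

δ > 0.917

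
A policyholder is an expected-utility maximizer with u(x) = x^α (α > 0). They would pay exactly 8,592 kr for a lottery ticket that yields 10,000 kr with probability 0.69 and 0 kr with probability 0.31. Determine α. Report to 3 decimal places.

α ≈ 2.445

Since u(0) = 0, the lottery's EU is 0.69·10000^α.
Setting u(8592) equal to that: 8592^α = 0.69·10000^α ⇒ (8592/10000)^α = 0.69.
Taking logs: α·ln(8592/10000) = ln(0.69), so α = -0.371064 / -0.151754 ≈ 2.445.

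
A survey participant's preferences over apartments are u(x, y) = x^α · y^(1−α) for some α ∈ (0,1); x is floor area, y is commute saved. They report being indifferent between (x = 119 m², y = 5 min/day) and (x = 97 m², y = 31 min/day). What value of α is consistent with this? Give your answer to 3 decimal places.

α ≈ 0.899

Set the two utilities equal: 119^α·5^(1−α) = 97^α·31^(1−α).
Taking logs: α·ln 119 + (1−α)·ln 5 = α·ln 97 + (1−α)·ln 31, i.e. α·0.204413 = (1−α)·1.824549.
So α/(1−α) = (1.824549)/(0.204413) = 8.925797, and α = 8.925797/9.925797 ≈ 0.899.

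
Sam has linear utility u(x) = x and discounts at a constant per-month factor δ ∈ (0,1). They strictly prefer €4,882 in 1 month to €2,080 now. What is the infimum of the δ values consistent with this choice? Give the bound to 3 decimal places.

Comparing present values: 2080 < δ·4882.
Dividing through by 4882 gives δ > 0.42605.

δ > 0.426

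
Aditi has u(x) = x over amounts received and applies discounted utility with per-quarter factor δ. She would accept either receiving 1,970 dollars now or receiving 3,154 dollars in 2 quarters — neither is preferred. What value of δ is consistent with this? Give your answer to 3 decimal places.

Equating discounted utilities: u(1970) = δ^2·u(3154) ⇒ δ^2 = u(1970)/u(3154).
With u(x) = x: δ^2 = 1970/3154 = 0.62460.
So δ = 0.62460^(1/2) ≈ 0.790.

δ ≈ 0.790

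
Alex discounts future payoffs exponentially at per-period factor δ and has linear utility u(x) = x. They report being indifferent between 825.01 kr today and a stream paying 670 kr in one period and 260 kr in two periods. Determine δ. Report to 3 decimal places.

Equating present values: 825.01 = 670δ + 260δ².
Rearranged: 260δ² + 670δ − 825.01 = 0.
The positive root is δ = [−670 + √(670² + 4·260·825.01)] / (2·260) = (−670 + 1143.202)/520 ≈ 0.910.

δ ≈ 0.910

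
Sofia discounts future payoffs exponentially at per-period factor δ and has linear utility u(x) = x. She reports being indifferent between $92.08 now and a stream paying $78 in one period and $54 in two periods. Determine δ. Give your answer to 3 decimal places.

Equating present values: 92.08 = 78δ + 54δ².
So 54δ² + 78δ − 92.08 = 0.
The positive root is δ = [−78 + √(78² + 4·54·92.08)] / (2·54) = (−78 + 161.162)/108 ≈ 0.770.

δ ≈ 0.770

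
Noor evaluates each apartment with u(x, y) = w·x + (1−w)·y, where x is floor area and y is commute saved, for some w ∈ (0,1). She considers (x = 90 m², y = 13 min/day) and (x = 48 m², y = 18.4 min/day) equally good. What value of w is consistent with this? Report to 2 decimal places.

Equating utilities: w·90 + (1−w)·13 = w·48 + (1−w)·18.4.
Rearranging, 42·w − 5.4·(1−w) = 0.
The marginal rate of substitution is 5.4/42, so w = 5.4/(42+5.4) = 0.11.

w = 0.11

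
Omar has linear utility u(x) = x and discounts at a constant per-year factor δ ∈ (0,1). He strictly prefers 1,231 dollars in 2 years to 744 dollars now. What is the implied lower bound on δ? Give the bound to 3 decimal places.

δ > 0.777

Comparing present values: 744 < δ^2·1231.
Dividing by 1231: δ^2 > 0.60439. Both sides are positive, so the square root keeps the direction.
δ > 0.60439^(1/2) = 0.777.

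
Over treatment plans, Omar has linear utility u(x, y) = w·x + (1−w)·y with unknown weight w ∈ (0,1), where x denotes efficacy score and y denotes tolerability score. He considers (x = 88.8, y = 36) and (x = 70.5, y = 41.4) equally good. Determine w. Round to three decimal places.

Indifference: w·88.8 + (1−w)·36 = w·70.5 + (1−w)·41.4.
w·(88.8−70.5) = (1−w)·(41.4−36), i.e. w·18.3 = (1−w)·5.4.
Hence w = 5.4/(18.3+5.4) = 5.4/23.7 = 0.228.

w = 0.228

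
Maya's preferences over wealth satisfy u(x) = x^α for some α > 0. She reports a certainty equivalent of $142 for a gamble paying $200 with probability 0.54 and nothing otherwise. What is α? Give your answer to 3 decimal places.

EU(lottery) = 0.54·200^α + 0.46·0 = 0.54·200^α.
Equating: 142^α = 0.54·200^α, i.e. 0.7100^α = 0.54.
α = ln(0.54) / ln(142/200) = -0.616186/-0.342490 ≈ 1.799.

α ≈ 1.799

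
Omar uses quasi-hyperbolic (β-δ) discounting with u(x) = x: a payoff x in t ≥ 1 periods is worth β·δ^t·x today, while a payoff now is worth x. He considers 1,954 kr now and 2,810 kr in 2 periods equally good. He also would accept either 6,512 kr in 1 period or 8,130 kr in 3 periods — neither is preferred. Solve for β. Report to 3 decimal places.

Both payoffs in the second observation are in the future, so β drops out: δ^1·6512 = δ^3·8130 ⇒ δ^2 = 6512/8130 = 0.80098, so δ = 0.89498.
Substituting δ into 1954 = β·δ^2·2810: β = 1954/(2250.765) ≈ 0.868.

β ≈ 0.868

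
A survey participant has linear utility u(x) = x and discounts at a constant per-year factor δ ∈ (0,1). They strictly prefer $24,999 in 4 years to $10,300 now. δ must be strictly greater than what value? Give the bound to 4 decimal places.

The preference means 10300 < δ^4·24999.
Dividing by 24999: δ^4 > 0.41202. Both sides are positive, so the 4th root keeps the direction.
δ > (10300/24999)^(1/4) ≈ 0.8012.

δ > 0.8012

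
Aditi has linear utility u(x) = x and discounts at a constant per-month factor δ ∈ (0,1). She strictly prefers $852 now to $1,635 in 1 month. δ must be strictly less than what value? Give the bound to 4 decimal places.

δ < 0.5211

The preference means 852 > δ·1635.
Dividing through by 1635 gives δ < 0.52110.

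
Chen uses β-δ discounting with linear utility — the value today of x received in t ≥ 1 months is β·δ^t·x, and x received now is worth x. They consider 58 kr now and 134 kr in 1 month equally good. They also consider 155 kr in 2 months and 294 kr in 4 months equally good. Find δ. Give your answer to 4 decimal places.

δ ≈ 0.7261

From the later pair, β·δ^2·155 = β·δ^4·294; dividing through, δ^2 = 155/294 = 0.52721, so δ = 0.72609.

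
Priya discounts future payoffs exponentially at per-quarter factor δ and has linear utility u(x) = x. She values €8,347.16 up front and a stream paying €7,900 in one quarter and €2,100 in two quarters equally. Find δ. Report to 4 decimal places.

Equating present values: 8347.16 = 7900δ + 2100δ².
Rearranged: 2100δ² + 7900δ − 8347.16 = 0.
The positive root is δ = [−7900 + √(7900² + 4·2100·8347.16)] / (2·2100) = (−7900 + 11512.000)/4200 ≈ 0.8600.

δ ≈ 0.8600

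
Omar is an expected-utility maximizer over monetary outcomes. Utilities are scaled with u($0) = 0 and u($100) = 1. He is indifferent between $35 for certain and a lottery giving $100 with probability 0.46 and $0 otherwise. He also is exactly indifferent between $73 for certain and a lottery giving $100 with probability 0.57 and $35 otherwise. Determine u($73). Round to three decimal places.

0.768

From the first indifference, u($35) = 0.46·u($100) + 0.54·u($0) = 0.46·1 + 0.54·0 = 0.46.
The second indifference gives u($73) = 0.57·u($100) + 0.43·u($35) = 0.57·1.00 + 0.43·0.46 = 0.7678.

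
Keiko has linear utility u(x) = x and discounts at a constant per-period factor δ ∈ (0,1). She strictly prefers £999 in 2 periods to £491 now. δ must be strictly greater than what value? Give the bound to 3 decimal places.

Under u(x) = x this choice says 491 < δ^2·999.
Hence δ^2 > 491/999 = 0.49149, and x ↦ x^(1/2) is increasing on (0,∞).
δ > 0.49149^(1/2) = 0.701.

δ > 0.701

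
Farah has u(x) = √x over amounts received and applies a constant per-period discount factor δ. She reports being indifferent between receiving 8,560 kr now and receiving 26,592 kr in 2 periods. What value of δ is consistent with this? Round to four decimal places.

Equating discounted utilities: u(8560) = δ^2·u(26592) ⇒ δ^2 = u(8560)/u(26592).
With u(x) = √x: δ^2 = √8560/√26592 = √(8560/26592) = 0.56736.
Hence δ = (0.56736)^(1/2) = 0.753235.

δ ≈ 0.7532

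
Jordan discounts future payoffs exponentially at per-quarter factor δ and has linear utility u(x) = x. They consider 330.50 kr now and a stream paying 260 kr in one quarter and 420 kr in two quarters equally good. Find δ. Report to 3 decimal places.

Present value of the stream is 260·δ + 420·δ². Indifference gives 260δ + 420δ² = 330.50.
That is, 420δ² + 260δ − 330.50 = 0, a quadratic in δ.
The positive root is δ = [−260 + √(260² + 4·420·330.50)] / (2·420) = (−260 + 789.202)/840 ≈ 0.630.

δ ≈ 0.630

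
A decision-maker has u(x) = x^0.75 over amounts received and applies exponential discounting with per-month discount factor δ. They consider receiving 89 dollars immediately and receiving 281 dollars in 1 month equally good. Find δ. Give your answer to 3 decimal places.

δ ≈ 0.422

The payoff in 1 month is discounted by δ, so u(89) = δ·u(281) and δ = u(89)/u(281).
With u(x) = x^0.75: δ = 89^0.75/281^0.75 = (89/281)^0.75 = 0.42219.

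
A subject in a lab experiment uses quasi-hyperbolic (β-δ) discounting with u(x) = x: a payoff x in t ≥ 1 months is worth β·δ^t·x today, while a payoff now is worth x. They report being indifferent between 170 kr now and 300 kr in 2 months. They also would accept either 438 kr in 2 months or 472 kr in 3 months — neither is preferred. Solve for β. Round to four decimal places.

Both payoffs in the second observation are in the future, so β drops out: δ^2·438 = δ^3·472 ⇒ δ = 438/472 = 0.92797.
Substituting δ into 170 = β·δ^2·300: β = 170/(258.336) ≈ 0.6581.

β ≈ 0.6581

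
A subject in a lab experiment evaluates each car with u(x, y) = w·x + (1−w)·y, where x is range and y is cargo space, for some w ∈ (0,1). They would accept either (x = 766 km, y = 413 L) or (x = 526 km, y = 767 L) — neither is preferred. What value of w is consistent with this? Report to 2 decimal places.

w = 0.60

u(766,413) = u(526,767) means w·766 + (1−w)·413 = w·526 + (1−w)·767.
w·(766−526) = (1−w)·(767−413), i.e. w·240 = (1−w)·354.
Hence w = 354/(240+354) = 354/594 = 0.60.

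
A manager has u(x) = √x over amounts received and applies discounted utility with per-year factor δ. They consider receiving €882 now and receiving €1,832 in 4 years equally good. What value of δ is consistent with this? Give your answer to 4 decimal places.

δ ≈ 0.9127

The payoff in 4 years is discounted by δ^4, so u(882) = δ^4·u(1832) and δ^4 = u(882)/u(1832).
With u(x) = √x: δ^4 = √882/√1832 = √(882/1832) = 0.69386.
Hence δ = (0.69386)^(1/4) = 0.912679.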